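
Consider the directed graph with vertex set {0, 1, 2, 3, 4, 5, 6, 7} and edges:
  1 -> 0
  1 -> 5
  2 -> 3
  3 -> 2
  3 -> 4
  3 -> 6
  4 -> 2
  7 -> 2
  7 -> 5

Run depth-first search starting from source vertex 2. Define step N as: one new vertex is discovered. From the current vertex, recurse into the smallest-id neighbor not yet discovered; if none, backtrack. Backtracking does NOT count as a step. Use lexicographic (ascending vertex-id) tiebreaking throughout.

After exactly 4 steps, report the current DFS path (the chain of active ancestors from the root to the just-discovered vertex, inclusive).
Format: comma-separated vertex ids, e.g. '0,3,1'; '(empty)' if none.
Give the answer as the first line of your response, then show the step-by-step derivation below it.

2,3,6

step 1: discover 2; path=2; order=2
step 2: discover 3; path=2>3; order=2,3
step 3: discover 4; path=2>3>4; order=2,3,4
step 4: discover 6; path=2>3>6; order=2,3,4,6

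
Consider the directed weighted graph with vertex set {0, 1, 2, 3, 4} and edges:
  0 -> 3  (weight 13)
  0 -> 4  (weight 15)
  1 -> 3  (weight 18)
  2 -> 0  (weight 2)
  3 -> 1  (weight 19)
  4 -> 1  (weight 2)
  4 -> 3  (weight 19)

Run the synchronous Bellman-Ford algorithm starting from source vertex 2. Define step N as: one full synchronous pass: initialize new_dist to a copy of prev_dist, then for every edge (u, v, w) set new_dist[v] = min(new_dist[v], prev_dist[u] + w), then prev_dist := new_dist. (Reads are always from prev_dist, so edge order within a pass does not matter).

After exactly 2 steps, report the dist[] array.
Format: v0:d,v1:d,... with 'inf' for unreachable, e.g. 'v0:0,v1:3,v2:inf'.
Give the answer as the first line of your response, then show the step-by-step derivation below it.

v0:2,v1:inf,v2:0,v3:15,v4:17

step 1: dist = v0:2,v1:inf,v2:0,v3:inf,v4:inf
step 2: dist = v0:2,v1:inf,v2:0,v3:15,v4:17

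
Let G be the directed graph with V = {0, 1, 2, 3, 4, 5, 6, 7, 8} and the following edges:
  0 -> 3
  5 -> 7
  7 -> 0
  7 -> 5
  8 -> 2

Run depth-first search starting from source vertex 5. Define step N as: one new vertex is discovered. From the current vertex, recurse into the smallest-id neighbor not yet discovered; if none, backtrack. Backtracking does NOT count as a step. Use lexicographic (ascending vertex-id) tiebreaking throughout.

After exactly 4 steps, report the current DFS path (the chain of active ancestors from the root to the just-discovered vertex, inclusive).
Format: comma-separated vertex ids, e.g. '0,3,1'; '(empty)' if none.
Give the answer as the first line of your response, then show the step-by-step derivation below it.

5,7,0,3

step 1: discover 5; path=5; order=5
step 2: discover 7; path=5>7; order=5,7
step 3: discover 0; path=5>7>0; order=5,7,0
step 4: discover 3; path=5>7>0>3; order=5,7,0,3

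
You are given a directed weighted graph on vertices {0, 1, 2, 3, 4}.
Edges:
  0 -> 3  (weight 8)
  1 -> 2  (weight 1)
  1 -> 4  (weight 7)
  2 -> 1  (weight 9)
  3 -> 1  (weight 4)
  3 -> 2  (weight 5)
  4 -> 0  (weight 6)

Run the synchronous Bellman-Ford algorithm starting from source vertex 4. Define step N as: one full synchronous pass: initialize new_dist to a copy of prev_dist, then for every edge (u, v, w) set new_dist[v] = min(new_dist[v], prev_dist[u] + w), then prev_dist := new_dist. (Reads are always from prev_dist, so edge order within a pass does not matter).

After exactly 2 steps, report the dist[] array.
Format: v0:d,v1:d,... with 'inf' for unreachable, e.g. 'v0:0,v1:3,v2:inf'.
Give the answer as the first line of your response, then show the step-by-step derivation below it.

v0:6,v1:inf,v2:inf,v3:14,v4:0

step 1: dist = v0:6,v1:inf,v2:inf,v3:inf,v4:0
step 2: dist = v0:6,v1:inf,v2:inf,v3:14,v4:0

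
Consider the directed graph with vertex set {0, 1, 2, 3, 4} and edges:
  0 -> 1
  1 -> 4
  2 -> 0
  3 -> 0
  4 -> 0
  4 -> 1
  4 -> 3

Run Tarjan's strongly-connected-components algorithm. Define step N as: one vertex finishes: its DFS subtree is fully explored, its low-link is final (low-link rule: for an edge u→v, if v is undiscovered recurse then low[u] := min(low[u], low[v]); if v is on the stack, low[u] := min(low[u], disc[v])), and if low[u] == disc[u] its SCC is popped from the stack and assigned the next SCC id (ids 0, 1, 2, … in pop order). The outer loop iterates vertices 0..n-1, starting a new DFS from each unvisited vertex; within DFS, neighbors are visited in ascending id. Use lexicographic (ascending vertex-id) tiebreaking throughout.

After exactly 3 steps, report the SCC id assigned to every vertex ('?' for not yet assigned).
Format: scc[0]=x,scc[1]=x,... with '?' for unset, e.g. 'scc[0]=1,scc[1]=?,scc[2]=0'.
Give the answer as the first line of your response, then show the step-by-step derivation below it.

scc[0]=?,scc[1]=?,scc[2]=?,scc[3]=?,scc[4]=?

step 1: low=(low[0]=0,low[1]=1,low[2]=?,low[3]=0,low[4]=0); scc=(scc[0]=?,scc[1]=?,scc[2]=?,scc[3]=?,scc[4]=?)
step 2: low=(low[0]=0,low[1]=1,low[2]=?,low[3]=0,low[4]=0); scc=(scc[0]=?,scc[1]=?,scc[2]=?,scc[3]=?,scc[4]=?)
step 3: low=(low[0]=0,low[1]=0,low[2]=?,low[3]=0,low[4]=0); scc=(scc[0]=?,scc[1]=?,scc[2]=?,scc[3]=?,scc[4]=?)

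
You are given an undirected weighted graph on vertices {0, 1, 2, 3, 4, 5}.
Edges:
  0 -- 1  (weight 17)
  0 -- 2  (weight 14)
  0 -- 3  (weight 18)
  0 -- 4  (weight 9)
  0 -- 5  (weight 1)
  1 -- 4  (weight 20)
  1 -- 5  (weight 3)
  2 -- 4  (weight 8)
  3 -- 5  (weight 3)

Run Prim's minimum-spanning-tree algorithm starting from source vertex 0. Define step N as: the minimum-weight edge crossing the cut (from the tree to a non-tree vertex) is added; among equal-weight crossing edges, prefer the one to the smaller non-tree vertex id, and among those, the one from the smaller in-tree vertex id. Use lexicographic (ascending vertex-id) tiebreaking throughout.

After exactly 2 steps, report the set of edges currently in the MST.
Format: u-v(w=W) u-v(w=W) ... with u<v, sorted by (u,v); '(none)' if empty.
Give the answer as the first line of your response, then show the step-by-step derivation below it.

0-5(w=1) 1-5(w=3)

step 1: add edge 0-5 (w=1); MST = {0-5(w=1)}
step 2: add edge 1-5 (w=3); MST = {0-5(w=1) 1-5(w=3)}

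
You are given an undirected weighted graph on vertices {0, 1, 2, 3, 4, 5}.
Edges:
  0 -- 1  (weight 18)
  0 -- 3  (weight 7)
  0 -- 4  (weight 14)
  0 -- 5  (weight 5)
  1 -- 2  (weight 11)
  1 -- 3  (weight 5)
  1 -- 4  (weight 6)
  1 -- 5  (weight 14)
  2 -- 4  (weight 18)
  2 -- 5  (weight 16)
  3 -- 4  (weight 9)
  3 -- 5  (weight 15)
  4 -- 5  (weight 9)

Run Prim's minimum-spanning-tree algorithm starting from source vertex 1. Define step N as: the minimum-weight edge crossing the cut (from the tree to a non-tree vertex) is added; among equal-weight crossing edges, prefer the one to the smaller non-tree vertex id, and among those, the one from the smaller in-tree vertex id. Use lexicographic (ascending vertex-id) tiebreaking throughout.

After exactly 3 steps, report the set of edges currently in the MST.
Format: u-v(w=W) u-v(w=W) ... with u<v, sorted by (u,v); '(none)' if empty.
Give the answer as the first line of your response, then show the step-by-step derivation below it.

0-3(w=7) 1-3(w=5) 1-4(w=6)

step 1: add edge 1-3 (w=5); MST = {1-3(w=5)}
step 2: add edge 1-4 (w=6); MST = {1-3(w=5) 1-4(w=6)}
step 3: add edge 0-3 (w=7); MST = {0-3(w=7) 1-3(w=5) 1-4(w=6)}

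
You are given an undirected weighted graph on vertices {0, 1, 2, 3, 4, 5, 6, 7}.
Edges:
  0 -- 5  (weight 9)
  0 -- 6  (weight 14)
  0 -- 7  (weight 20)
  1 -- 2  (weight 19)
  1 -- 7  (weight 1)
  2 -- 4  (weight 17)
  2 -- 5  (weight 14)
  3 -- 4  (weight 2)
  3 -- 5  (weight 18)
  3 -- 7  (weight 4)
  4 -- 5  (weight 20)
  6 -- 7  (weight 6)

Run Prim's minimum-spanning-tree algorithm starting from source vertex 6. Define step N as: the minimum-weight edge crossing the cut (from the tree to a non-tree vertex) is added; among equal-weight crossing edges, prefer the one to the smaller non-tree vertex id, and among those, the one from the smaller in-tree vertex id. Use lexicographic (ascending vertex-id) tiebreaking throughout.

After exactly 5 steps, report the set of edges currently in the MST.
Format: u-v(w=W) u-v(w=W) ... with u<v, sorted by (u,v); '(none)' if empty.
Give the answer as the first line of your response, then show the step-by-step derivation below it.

0-6(w=14) 1-7(w=1) 3-4(w=2) 3-7(w=4) 6-7(w=6)

step 1: add edge 6-7 (w=6); MST = {6-7(w=6)}
step 2: add edge 1-7 (w=1); MST = {1-7(w=1) 6-7(w=6)}
step 3: add edge 3-7 (w=4); MST = {1-7(w=1) 3-7(w=4) 6-7(w=6)}
step 4: add edge 3-4 (w=2); MST = {1-7(w=1) 3-4(w=2) 3-7(w=4) 6-7(w=6)}
step 5: add edge 0-6 (w=14); MST = {0-6(w=14) 1-7(w=1) 3-4(w=2) 3-7(w=4) 6-7(w=6)}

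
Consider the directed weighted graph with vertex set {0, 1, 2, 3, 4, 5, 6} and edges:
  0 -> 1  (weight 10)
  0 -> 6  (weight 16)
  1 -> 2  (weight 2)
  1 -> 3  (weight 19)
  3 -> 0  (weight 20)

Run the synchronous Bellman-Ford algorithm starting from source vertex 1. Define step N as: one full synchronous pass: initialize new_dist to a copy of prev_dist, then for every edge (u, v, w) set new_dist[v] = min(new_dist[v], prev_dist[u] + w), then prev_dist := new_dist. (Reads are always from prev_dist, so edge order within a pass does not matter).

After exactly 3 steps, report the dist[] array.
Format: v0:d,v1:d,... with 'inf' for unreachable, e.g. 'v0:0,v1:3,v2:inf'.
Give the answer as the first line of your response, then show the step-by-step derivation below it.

v0:39,v1:0,v2:2,v3:19,v4:inf,v5:inf,v6:55

step 1: dist = v0:inf,v1:0,v2:2,v3:19,v4:inf,v5:inf,v6:inf
step 2: dist = v0:39,v1:0,v2:2,v3:19,v4:inf,v5:inf,v6:inf
step 3: dist = v0:39,v1:0,v2:2,v3:19,v4:inf,v5:inf,v6:55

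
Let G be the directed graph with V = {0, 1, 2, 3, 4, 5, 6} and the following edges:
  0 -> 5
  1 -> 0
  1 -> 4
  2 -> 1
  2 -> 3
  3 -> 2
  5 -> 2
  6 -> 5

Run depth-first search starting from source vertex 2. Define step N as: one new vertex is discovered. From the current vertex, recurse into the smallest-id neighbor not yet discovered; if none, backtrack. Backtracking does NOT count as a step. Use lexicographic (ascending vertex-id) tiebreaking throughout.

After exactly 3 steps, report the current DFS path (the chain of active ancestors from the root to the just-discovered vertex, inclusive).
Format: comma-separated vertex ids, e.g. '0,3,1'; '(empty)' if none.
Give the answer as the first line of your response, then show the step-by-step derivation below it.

2,1,0

step 1: discover 2; path=2; order=2
step 2: discover 1; path=2>1; order=2,1
step 3: discover 0; path=2>1>0; order=2,1,0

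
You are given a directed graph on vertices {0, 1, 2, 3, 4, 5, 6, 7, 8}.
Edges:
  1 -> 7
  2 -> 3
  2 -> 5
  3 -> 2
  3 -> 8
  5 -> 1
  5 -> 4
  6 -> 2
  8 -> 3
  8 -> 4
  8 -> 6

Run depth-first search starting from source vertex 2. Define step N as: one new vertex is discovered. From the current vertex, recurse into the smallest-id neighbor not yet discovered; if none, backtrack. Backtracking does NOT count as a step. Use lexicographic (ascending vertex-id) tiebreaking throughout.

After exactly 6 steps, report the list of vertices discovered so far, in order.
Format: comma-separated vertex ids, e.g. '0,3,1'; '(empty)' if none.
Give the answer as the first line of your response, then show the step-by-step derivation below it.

2,3,8,4,6,5

step 1: discover 2; path=2; order=2
step 2: discover 3; path=2>3; order=2,3
step 3: discover 8; path=2>3>8; order=2,3,8
step 4: discover 4; path=2>3>8>4; order=2,3,8,4
step 5: discover 6; path=2>3>8>6; order=2,3,8,4,6
step 6: discover 5; path=2>5; order=2,3,8,4,6,5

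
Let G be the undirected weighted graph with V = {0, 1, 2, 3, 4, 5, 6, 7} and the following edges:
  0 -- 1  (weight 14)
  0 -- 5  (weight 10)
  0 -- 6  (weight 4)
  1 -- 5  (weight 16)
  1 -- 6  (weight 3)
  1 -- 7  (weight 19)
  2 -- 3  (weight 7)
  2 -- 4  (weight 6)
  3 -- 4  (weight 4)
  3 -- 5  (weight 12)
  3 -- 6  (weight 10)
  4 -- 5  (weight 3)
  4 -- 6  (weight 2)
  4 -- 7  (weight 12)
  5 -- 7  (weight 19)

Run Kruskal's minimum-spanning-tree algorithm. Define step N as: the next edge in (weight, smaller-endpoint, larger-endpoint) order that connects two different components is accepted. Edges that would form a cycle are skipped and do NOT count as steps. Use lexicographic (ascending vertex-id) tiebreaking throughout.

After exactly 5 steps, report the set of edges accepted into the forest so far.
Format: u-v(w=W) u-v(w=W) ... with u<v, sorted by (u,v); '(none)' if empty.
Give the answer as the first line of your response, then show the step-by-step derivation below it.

0-6(w=4) 1-6(w=3) 3-4(w=4) 4-5(w=3) 4-6(w=2)

step 1: add edge 4-6 (w=2); MST = {4-6(w=2)}
step 2: add edge 1-6 (w=3); MST = {1-6(w=3) 4-6(w=2)}
step 3: add edge 4-5 (w=3); MST = {1-6(w=3) 4-5(w=3) 4-6(w=2)}
step 4: add edge 0-6 (w=4); MST = {0-6(w=4) 1-6(w=3) 4-5(w=3) 4-6(w=2)}
step 5: add edge 3-4 (w=4); MST = {0-6(w=4) 1-6(w=3) 3-4(w=4) 4-5(w=3) 4-6(w=2)}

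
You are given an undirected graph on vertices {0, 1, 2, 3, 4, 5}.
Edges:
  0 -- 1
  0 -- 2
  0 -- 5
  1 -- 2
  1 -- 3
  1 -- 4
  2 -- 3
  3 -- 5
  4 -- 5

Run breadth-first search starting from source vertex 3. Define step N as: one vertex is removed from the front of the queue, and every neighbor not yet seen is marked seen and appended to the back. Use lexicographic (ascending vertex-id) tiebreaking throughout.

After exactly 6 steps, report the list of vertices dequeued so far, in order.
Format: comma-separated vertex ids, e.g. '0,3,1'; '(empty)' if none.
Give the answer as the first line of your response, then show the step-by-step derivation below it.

3,1,2,5,0,4

step 1: dequeue 3; queue=[1,2,5]; order=3
step 2: dequeue 1; queue=[2,5,0,4]; order=3,1
step 3: dequeue 2; queue=[5,0,4]; order=3,1,2
step 4: dequeue 5; queue=[0,4]; order=3,1,2,5
step 5: dequeue 0; queue=[4]; order=3,1,2,5,0
step 6: dequeue 4; queue=[(empty)]; order=3,1,2,5,0,4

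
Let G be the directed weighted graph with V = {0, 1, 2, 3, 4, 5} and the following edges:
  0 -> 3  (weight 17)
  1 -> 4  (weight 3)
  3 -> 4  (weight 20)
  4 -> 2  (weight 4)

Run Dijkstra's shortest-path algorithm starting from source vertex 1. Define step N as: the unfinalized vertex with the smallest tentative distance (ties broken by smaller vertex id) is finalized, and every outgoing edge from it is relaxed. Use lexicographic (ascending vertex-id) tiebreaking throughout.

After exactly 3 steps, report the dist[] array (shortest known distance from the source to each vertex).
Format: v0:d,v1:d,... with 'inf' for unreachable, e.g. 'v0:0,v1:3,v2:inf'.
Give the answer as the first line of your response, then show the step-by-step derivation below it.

v0:inf,v1:0,v2:7,v3:inf,v4:3,v5:inf

step 1: dist = v0:inf,v1:0,v2:inf,v3:inf,v4:3,v5:inf
step 2: dist = v0:inf,v1:0,v2:7,v3:inf,v4:3,v5:inf
step 3: dist = v0:inf,v1:0,v2:7,v3:inf,v4:3,v5:inf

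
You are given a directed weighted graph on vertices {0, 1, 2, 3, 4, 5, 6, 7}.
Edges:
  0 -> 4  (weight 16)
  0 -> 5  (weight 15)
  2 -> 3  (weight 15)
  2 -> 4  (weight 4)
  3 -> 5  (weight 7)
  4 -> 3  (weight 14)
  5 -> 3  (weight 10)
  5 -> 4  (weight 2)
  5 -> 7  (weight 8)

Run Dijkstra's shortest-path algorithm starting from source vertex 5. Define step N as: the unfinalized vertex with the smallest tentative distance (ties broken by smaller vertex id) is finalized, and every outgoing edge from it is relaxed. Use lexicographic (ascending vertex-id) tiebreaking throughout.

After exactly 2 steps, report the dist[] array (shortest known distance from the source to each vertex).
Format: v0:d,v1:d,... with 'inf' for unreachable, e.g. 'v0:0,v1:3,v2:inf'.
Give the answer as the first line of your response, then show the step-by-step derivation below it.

v0:inf,v1:inf,v2:inf,v3:10,v4:2,v5:0,v6:inf,v7:8

step 1: dist = v0:inf,v1:inf,v2:inf,v3:10,v4:2,v5:0,v6:inf,v7:8
step 2: dist = v0:inf,v1:inf,v2:inf,v3:10,v4:2,v5:0,v6:inf,v7:8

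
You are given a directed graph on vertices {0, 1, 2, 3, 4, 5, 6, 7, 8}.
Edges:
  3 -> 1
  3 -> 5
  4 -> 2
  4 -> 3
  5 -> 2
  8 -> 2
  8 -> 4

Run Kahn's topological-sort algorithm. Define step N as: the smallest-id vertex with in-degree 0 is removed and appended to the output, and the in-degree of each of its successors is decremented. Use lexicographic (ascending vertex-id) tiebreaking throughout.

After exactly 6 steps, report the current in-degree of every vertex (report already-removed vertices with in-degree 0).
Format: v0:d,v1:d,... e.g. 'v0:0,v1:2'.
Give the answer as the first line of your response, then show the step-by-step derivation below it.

v0:0,v1:0,v2:1,v3:0,v4:0,v5:0,v6:0,v7:0,v8:0

step 1: output 0; order=[0]; indeg=(0,1,3,1,1,1,0,0,0)
step 2: output 6; order=[0,6]; indeg=(0,1,3,1,1,1,0,0,0)
step 3: output 7; order=[0,6,7]; indeg=(0,1,3,1,1,1,0,0,0)
step 4: output 8; order=[0,6,7,8]; indeg=(0,1,2,1,0,1,0,0,0)
step 5: output 4; order=[0,6,7,8,4]; indeg=(0,1,1,0,0,1,0,0,0)
step 6: output 3; order=[0,6,7,8,4,3]; indeg=(0,0,1,0,0,0,0,0,0)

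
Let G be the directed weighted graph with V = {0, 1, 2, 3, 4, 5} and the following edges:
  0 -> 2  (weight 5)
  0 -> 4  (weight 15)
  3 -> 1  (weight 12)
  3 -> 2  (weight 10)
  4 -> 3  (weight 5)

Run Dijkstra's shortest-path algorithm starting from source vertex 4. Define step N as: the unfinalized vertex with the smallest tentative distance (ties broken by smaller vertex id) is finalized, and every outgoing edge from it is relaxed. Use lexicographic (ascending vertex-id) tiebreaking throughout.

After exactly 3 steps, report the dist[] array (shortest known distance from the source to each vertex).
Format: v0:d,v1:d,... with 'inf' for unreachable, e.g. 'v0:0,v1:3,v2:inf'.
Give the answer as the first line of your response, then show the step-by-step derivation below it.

v0:inf,v1:17,v2:15,v3:5,v4:0,v5:inf

step 1: dist = v0:inf,v1:inf,v2:inf,v3:5,v4:0,v5:inf
step 2: dist = v0:inf,v1:17,v2:15,v3:5,v4:0,v5:inf
step 3: dist = v0:inf,v1:17,v2:15,v3:5,v4:0,v5:inf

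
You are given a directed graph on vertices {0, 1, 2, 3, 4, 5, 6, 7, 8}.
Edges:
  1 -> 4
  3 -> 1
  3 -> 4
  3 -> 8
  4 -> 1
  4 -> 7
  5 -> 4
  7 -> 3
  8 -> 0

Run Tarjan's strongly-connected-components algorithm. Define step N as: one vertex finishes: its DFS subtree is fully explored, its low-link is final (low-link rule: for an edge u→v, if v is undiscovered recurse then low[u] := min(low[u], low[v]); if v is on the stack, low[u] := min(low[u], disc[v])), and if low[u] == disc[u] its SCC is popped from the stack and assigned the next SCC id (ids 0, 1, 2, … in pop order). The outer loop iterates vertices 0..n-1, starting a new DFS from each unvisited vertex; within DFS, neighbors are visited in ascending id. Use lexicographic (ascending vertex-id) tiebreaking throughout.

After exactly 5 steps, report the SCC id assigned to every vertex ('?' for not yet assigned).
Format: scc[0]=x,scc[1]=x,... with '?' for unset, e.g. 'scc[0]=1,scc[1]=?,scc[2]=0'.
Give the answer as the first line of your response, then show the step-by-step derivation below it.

scc[0]=0,scc[1]=?,scc[2]=?,scc[3]=?,scc[4]=?,scc[5]=?,scc[6]=?,scc[7]=?,scc[8]=1

step 1: low=(low[0]=0,low[1]=?,low[2]=?,low[3]=?,low[4]=?,low[5]=?,low[6]=?,low[7]=?,low[8]=?); scc=(scc[0]=0,scc[1]=?,scc[2]=?,scc[3]=?,scc[4]=?,scc[5]=?,scc[6]=?,scc[7]=?,scc[8]=?)
step 2: low=(low[0]=0,low[1]=1,low[2]=?,low[3]=1,low[4]=1,low[5]=?,low[6]=?,low[7]=3,low[8]=5); scc=(scc[0]=0,scc[1]=?,scc[2]=?,scc[3]=?,scc[4]=?,scc[5]=?,scc[6]=?,scc[7]=?,scc[8]=1)
step 3: low=(low[0]=0,low[1]=1,low[2]=?,low[3]=1,low[4]=1,low[5]=?,low[6]=?,low[7]=3,low[8]=5); scc=(scc[0]=0,scc[1]=?,scc[2]=?,scc[3]=?,scc[4]=?,scc[5]=?,scc[6]=?,scc[7]=?,scc[8]=1)
step 4: low=(low[0]=0,low[1]=1,low[2]=?,low[3]=1,low[4]=1,low[5]=?,low[6]=?,low[7]=1,low[8]=5); scc=(scc[0]=0,scc[1]=?,scc[2]=?,scc[3]=?,scc[4]=?,scc[5]=?,scc[6]=?,scc[7]=?,scc[8]=1)
step 5: low=(low[0]=0,low[1]=1,low[2]=?,low[3]=1,low[4]=1,low[5]=?,low[6]=?,low[7]=1,low[8]=5); scc=(scc[0]=0,scc[1]=?,scc[2]=?,scc[3]=?,scc[4]=?,scc[5]=?,scc[6]=?,scc[7]=?,scc[8]=1)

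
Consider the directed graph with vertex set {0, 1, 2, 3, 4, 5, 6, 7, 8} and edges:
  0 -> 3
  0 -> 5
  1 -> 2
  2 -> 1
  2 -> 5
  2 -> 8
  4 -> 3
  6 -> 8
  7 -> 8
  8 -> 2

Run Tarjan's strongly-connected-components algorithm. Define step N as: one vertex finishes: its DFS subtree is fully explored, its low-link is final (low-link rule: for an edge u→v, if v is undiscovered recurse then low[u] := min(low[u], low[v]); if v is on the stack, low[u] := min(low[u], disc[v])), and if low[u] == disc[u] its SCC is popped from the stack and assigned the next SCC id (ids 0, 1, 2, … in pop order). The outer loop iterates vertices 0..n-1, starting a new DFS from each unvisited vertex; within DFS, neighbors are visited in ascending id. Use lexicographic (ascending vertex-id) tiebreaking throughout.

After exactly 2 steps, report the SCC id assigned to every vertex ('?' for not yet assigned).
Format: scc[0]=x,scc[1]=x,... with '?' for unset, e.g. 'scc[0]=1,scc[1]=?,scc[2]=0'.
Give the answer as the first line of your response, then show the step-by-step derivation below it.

scc[0]=?,scc[1]=?,scc[2]=?,scc[3]=0,scc[4]=?,scc[5]=1,scc[6]=?,scc[7]=?,scc[8]=?

step 1: low=(low[0]=0,low[1]=?,low[2]=?,low[3]=1,low[4]=?,low[5]=?,low[6]=?,low[7]=?,low[8]=?); scc=(scc[0]=?,scc[1]=?,scc[2]=?,scc[3]=0,scc[4]=?,scc[5]=?,scc[6]=?,scc[7]=?,scc[8]=?)
step 2: low=(low[0]=0,low[1]=?,low[2]=?,low[3]=1,low[4]=?,low[5]=2,low[6]=?,low[7]=?,low[8]=?); scc=(scc[0]=?,scc[1]=?,scc[2]=?,scc[3]=0,scc[4]=?,scc[5]=1,scc[6]=?,scc[7]=?,scc[8]=?)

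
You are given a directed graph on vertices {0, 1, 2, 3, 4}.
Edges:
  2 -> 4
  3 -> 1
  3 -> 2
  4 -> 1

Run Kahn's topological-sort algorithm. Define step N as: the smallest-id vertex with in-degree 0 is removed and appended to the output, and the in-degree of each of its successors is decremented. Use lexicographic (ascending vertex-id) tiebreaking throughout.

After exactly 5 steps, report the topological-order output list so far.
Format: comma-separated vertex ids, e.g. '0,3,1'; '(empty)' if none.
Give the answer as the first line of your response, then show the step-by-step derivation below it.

0,3,2,4,1

step 1: output 0; order=[0]; indeg=(0,2,1,0,1)
step 2: output 3; order=[0,3]; indeg=(0,1,0,0,1)
step 3: output 2; order=[0,3,2]; indeg=(0,1,0,0,0)
step 4: output 4; order=[0,3,2,4]; indeg=(0,0,0,0,0)
step 5: output 1; order=[0,3,2,4,1]; indeg=(0,0,0,0,0)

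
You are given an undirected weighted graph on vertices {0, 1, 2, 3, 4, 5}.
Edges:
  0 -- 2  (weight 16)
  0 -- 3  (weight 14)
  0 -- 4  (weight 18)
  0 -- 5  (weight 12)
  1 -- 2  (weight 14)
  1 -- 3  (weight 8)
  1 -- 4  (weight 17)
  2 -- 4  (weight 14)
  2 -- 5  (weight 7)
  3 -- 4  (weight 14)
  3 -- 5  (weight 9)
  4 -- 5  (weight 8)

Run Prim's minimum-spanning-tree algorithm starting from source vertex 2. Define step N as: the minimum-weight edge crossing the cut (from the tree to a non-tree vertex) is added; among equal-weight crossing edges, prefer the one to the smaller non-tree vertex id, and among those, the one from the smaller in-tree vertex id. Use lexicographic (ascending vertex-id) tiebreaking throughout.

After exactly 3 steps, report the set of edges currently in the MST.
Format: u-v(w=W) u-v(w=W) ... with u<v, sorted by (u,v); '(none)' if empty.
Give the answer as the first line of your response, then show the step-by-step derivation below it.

2-5(w=7) 3-5(w=9) 4-5(w=8)

step 1: add edge 2-5 (w=7); MST = {2-5(w=7)}
step 2: add edge 4-5 (w=8); MST = {2-5(w=7) 4-5(w=8)}
step 3: add edge 3-5 (w=9); MST = {2-5(w=7) 3-5(w=9) 4-5(w=8)}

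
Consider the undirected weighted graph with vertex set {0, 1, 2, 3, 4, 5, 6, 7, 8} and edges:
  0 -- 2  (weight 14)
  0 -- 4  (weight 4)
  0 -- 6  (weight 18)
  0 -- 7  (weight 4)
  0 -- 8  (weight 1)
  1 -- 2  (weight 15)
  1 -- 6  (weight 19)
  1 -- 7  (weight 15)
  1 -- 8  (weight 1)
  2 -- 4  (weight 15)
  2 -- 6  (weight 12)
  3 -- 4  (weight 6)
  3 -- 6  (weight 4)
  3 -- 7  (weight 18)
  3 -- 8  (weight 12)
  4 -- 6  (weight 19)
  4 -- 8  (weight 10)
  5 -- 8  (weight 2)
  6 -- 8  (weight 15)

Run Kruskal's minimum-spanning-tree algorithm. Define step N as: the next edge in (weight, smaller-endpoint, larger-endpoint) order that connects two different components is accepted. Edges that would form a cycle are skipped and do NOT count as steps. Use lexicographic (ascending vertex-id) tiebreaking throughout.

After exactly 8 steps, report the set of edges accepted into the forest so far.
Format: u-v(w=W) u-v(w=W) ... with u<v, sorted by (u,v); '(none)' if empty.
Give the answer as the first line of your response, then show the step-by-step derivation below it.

0-4(w=4) 0-7(w=4) 0-8(w=1) 1-8(w=1) 2-6(w=12) 3-4(w=6) 3-6(w=4) 5-8(w=2)

step 1: add edge 0-8 (w=1); MST = {0-8(w=1)}
step 2: add edge 1-8 (w=1); MST = {0-8(w=1) 1-8(w=1)}
step 3: add edge 5-8 (w=2); MST = {0-8(w=1) 1-8(w=1) 5-8(w=2)}
step 4: add edge 0-4 (w=4); MST = {0-4(w=4) 0-8(w=1) 1-8(w=1) 5-8(w=2)}
step 5: add edge 0-7 (w=4); MST = {0-4(w=4) 0-7(w=4) 0-8(w=1) 1-8(w=1) 5-8(w=2)}
step 6: add edge 3-6 (w=4); MST = {0-4(w=4) 0-7(w=4) 0-8(w=1) 1-8(w=1) 3-6(w=4) 5-8(w=2)}
step 7: add edge 3-4 (w=6); MST = {0-4(w=4) 0-7(w=4) 0-8(w=1) 1-8(w=1) 3-4(w=6) 3-6(w=4) 5-8(w=2)}
step 8: add edge 2-6 (w=12); MST = {0-4(w=4) 0-7(w=4) 0-8(w=1) 1-8(w=1) 2-6(w=12) 3-4(w=6) 3-6(w=4) 5-8(w=2)}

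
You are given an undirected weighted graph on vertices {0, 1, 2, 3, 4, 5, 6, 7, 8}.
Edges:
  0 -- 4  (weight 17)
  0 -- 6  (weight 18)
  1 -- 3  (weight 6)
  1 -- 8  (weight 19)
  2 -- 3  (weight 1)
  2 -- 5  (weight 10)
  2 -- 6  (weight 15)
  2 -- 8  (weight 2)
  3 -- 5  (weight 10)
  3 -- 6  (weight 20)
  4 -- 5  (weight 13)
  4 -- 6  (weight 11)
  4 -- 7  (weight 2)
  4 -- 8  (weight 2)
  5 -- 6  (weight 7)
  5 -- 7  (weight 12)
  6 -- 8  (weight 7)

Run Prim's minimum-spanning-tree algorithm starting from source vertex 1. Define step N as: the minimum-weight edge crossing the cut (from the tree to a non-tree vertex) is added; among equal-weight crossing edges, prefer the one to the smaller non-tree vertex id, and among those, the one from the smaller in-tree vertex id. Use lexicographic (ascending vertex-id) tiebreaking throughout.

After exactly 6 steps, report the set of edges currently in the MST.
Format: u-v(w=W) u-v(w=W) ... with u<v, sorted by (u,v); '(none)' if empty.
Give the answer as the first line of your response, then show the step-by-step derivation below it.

1-3(w=6) 2-3(w=1) 2-8(w=2) 4-7(w=2) 4-8(w=2) 6-8(w=7)

step 1: add edge 1-3 (w=6); MST = {1-3(w=6)}
step 2: add edge 2-3 (w=1); MST = {1-3(w=6) 2-3(w=1)}
step 3: add edge 2-8 (w=2); MST = {1-3(w=6) 2-3(w=1) 2-8(w=2)}
step 4: add edge 4-8 (w=2); MST = {1-3(w=6) 2-3(w=1) 2-8(w=2) 4-8(w=2)}
step 5: add edge 4-7 (w=2); MST = {1-3(w=6) 2-3(w=1) 2-8(w=2) 4-7(w=2) 4-8(w=2)}
step 6: add edge 6-8 (w=7); MST = {1-3(w=6) 2-3(w=1) 2-8(w=2) 4-7(w=2) 4-8(w=2) 6-8(w=7)}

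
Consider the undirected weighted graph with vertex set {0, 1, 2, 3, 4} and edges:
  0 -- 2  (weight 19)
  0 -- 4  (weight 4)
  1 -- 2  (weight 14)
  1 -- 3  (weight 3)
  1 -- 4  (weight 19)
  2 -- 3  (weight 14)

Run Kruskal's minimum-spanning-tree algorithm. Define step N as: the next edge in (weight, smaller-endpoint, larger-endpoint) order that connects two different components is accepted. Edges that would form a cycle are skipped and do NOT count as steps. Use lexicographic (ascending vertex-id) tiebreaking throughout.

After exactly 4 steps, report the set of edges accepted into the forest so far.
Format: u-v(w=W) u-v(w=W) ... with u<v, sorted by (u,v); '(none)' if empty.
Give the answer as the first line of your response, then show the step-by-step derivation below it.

0-2(w=19) 0-4(w=4) 1-2(w=14) 1-3(w=3)

step 1: add edge 1-3 (w=3); MST = {1-3(w=3)}
step 2: add edge 0-4 (w=4); MST = {0-4(w=4) 1-3(w=3)}
step 3: add edge 1-2 (w=14); MST = {0-4(w=4) 1-2(w=14) 1-3(w=3)}
step 4: add edge 0-2 (w=19); MST = {0-2(w=19) 0-4(w=4) 1-2(w=14) 1-3(w=3)}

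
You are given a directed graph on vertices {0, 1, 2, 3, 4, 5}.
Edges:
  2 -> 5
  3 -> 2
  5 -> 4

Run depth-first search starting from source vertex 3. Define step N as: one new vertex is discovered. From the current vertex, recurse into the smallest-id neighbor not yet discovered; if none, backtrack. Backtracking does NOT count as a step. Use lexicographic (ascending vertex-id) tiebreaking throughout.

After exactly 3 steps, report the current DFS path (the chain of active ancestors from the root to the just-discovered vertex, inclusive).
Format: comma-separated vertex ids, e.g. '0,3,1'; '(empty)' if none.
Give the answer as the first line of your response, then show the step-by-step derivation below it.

3,2,5

step 1: discover 3; path=3; order=3
step 2: discover 2; path=3>2; order=3,2
step 3: discover 5; path=3>2>5; order=3,2,5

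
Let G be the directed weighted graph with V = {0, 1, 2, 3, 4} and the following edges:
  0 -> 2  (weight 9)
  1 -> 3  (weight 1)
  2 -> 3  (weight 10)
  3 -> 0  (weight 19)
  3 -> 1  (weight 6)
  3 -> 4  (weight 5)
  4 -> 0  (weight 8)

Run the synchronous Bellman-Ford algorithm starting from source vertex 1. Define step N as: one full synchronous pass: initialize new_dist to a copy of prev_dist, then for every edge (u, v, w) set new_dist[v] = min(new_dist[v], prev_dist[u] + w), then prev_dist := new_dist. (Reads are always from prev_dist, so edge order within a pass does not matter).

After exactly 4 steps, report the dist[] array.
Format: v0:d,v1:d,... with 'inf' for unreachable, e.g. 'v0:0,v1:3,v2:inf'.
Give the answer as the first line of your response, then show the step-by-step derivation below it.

v0:14,v1:0,v2:23,v3:1,v4:6

step 1: dist = v0:inf,v1:0,v2:inf,v3:1,v4:inf
step 2: dist = v0:20,v1:0,v2:inf,v3:1,v4:6
step 3: dist = v0:14,v1:0,v2:29,v3:1,v4:6
step 4: dist = v0:14,v1:0,v2:23,v3:1,v4:6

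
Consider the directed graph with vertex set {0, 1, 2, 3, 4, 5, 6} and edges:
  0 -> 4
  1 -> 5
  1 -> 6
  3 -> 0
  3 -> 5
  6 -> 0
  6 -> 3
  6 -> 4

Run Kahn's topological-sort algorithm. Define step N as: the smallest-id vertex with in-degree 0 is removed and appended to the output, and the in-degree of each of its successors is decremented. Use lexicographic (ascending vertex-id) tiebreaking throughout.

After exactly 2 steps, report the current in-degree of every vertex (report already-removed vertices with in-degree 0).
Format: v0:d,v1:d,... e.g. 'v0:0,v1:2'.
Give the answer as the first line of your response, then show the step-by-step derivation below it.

v0:2,v1:0,v2:0,v3:1,v4:2,v5:1,v6:0

step 1: output 1; order=[1]; indeg=(2,0,0,1,2,1,0)
step 2: output 2; order=[1,2]; indeg=(2,0,0,1,2,1,0)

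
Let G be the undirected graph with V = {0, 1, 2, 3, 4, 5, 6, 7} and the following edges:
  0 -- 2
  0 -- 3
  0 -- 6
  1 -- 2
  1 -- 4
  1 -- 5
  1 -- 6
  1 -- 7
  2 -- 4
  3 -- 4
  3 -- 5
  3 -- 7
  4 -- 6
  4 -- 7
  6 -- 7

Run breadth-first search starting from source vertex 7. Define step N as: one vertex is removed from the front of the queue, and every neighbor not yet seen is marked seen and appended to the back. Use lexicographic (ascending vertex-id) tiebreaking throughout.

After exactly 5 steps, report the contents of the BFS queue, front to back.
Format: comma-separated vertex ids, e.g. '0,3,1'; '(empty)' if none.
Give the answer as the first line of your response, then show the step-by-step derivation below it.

2,5,0

step 1: dequeue 7; queue=[1,3,4,6]; order=7
step 2: dequeue 1; queue=[3,4,6,2,5]; order=7,1
step 3: dequeue 3; queue=[4,6,2,5,0]; order=7,1,3
step 4: dequeue 4; queue=[6,2,5,0]; order=7,1,3,4
step 5: dequeue 6; queue=[2,5,0]; order=7,1,3,4,6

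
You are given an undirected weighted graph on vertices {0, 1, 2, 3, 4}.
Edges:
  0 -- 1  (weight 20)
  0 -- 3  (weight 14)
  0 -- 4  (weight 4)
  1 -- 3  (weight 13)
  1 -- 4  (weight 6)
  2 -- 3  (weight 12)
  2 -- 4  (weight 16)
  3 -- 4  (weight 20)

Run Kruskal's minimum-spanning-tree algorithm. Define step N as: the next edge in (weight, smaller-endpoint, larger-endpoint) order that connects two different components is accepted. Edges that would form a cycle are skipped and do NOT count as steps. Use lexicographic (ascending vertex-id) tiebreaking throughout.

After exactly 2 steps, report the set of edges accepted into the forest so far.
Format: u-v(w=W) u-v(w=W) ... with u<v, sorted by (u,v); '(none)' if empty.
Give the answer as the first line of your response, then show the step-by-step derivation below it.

0-4(w=4) 1-4(w=6)

step 1: add edge 0-4 (w=4); MST = {0-4(w=4)}
step 2: add edge 1-4 (w=6); MST = {0-4(w=4) 1-4(w=6)}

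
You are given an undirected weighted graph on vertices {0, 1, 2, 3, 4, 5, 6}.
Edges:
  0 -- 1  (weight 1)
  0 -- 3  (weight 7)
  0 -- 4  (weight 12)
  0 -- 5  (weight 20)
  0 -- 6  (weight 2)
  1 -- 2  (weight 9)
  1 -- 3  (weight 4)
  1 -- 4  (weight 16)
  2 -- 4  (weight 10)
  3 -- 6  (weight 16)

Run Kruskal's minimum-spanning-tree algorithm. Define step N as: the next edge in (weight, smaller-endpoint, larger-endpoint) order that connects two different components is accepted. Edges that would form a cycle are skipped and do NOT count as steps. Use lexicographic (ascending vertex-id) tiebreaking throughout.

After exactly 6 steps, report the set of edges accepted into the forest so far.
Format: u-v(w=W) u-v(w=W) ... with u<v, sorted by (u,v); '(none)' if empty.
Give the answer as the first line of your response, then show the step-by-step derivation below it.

0-1(w=1) 0-5(w=20) 0-6(w=2) 1-2(w=9) 1-3(w=4) 2-4(w=10)

step 1: add edge 0-1 (w=1); MST = {0-1(w=1)}
step 2: add edge 0-6 (w=2); MST = {0-1(w=1) 0-6(w=2)}
step 3: add edge 1-3 (w=4); MST = {0-1(w=1) 0-6(w=2) 1-3(w=4)}
step 4: add edge 1-2 (w=9); MST = {0-1(w=1) 0-6(w=2) 1-2(w=9) 1-3(w=4)}
step 5: add edge 2-4 (w=10); MST = {0-1(w=1) 0-6(w=2) 1-2(w=9) 1-3(w=4) 2-4(w=10)}
step 6: add edge 0-5 (w=20); MST = {0-1(w=1) 0-5(w=20) 0-6(w=2) 1-2(w=9) 1-3(w=4) 2-4(w=10)}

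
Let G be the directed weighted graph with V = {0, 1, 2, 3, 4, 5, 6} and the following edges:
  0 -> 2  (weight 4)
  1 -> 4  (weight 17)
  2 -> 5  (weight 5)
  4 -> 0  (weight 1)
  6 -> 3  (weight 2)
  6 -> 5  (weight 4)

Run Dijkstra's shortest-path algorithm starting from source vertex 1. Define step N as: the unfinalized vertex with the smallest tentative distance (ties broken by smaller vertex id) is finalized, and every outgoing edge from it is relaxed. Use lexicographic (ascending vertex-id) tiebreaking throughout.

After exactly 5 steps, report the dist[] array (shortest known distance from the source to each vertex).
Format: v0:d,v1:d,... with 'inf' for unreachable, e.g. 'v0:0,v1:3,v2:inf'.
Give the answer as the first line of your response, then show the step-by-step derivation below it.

v0:18,v1:0,v2:22,v3:inf,v4:17,v5:27,v6:inf

step 1: dist = v0:inf,v1:0,v2:inf,v3:inf,v4:17,v5:inf,v6:inf
step 2: dist = v0:18,v1:0,v2:inf,v3:inf,v4:17,v5:inf,v6:inf
step 3: dist = v0:18,v1:0,v2:22,v3:inf,v4:17,v5:inf,v6:inf
step 4: dist = v0:18,v1:0,v2:22,v3:inf,v4:17,v5:27,v6:inf
step 5: dist = v0:18,v1:0,v2:22,v3:inf,v4:17,v5:27,v6:inf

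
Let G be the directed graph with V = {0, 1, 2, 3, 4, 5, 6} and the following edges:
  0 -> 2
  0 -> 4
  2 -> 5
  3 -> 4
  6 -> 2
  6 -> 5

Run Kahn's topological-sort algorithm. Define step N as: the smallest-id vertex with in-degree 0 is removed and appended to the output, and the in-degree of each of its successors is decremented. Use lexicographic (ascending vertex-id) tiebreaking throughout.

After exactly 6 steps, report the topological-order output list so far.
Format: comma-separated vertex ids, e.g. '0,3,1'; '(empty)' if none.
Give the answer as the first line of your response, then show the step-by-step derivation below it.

0,1,3,4,6,2

step 1: output 0; order=[0]; indeg=(0,0,1,0,1,2,0)
step 2: output 1; order=[0,1]; indeg=(0,0,1,0,1,2,0)
step 3: output 3; order=[0,1,3]; indeg=(0,0,1,0,0,2,0)
step 4: output 4; order=[0,1,3,4]; indeg=(0,0,1,0,0,2,0)
step 5: output 6; order=[0,1,3,4,6]; indeg=(0,0,0,0,0,1,0)
step 6: output 2; order=[0,1,3,4,6,2]; indeg=(0,0,0,0,0,0,0)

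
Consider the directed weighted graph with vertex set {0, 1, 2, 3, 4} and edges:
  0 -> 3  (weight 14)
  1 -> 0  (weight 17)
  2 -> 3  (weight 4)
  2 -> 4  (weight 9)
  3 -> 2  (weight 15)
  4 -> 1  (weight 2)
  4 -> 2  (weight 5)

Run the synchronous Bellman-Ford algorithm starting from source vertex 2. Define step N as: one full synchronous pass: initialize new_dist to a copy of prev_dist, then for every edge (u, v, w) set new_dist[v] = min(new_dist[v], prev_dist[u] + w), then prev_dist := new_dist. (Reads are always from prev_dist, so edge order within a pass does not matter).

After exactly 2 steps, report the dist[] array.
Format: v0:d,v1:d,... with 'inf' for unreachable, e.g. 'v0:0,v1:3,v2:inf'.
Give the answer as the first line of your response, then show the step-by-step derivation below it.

v0:inf,v1:11,v2:0,v3:4,v4:9

step 1: dist = v0:inf,v1:inf,v2:0,v3:4,v4:9
step 2: dist = v0:inf,v1:11,v2:0,v3:4,v4:9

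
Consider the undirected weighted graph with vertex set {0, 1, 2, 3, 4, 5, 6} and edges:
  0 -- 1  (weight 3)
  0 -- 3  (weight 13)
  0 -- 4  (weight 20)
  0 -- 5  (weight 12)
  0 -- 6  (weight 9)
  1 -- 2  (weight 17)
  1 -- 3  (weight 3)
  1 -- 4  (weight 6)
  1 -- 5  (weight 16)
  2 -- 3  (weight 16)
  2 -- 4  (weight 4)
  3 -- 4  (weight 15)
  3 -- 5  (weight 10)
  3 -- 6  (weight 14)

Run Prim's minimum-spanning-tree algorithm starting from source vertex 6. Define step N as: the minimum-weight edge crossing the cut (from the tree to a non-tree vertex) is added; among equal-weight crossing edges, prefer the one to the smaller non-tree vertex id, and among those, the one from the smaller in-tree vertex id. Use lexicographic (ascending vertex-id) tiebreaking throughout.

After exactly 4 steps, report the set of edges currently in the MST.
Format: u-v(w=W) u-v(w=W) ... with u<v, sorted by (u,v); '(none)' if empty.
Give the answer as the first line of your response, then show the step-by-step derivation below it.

0-1(w=3) 0-6(w=9) 1-3(w=3) 1-4(w=6)

step 1: add edge 0-6 (w=9); MST = {0-6(w=9)}
step 2: add edge 0-1 (w=3); MST = {0-1(w=3) 0-6(w=9)}
step 3: add edge 1-3 (w=3); MST = {0-1(w=3) 0-6(w=9) 1-3(w=3)}
step 4: add edge 1-4 (w=6); MST = {0-1(w=3) 0-6(w=9) 1-3(w=3) 1-4(w=6)}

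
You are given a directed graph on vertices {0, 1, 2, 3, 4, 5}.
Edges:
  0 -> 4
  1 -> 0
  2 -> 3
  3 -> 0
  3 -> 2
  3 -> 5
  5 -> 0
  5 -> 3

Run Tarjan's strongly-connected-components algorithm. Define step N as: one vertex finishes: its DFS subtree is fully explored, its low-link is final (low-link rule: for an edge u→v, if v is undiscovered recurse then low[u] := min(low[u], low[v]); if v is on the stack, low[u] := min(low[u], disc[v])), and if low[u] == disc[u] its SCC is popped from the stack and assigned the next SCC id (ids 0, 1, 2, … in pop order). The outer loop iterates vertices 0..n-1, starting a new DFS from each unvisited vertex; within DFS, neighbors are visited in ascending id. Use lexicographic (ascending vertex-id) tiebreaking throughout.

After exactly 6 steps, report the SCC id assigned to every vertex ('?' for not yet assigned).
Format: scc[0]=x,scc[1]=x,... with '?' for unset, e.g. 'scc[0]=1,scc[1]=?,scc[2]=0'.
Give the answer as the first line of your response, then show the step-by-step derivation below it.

scc[0]=1,scc[1]=2,scc[2]=3,scc[3]=3,scc[4]=0,scc[5]=3

step 1: low=(low[0]=0,low[1]=?,low[2]=?,low[3]=?,low[4]=1,low[5]=?); scc=(scc[0]=?,scc[1]=?,scc[2]=?,scc[3]=?,scc[4]=0,scc[5]=?)
step 2: low=(low[0]=0,low[1]=?,low[2]=?,low[3]=?,low[4]=1,low[5]=?); scc=(scc[0]=1,scc[1]=?,scc[2]=?,scc[3]=?,scc[4]=0,scc[5]=?)
step 3: low=(low[0]=0,low[1]=2,low[2]=?,low[3]=?,low[4]=1,low[5]=?); scc=(scc[0]=1,scc[1]=2,scc[2]=?,scc[3]=?,scc[4]=0,scc[5]=?)
step 4: low=(low[0]=0,low[1]=2,low[2]=3,low[3]=3,low[4]=1,low[5]=4); scc=(scc[0]=1,scc[1]=2,scc[2]=?,scc[3]=?,scc[4]=0,scc[5]=?)
step 5: low=(low[0]=0,low[1]=2,low[2]=3,low[3]=3,low[4]=1,low[5]=4); scc=(scc[0]=1,scc[1]=2,scc[2]=?,scc[3]=?,scc[4]=0,scc[5]=?)
step 6: low=(low[0]=0,low[1]=2,low[2]=3,low[3]=3,low[4]=1,low[5]=4); scc=(scc[0]=1,scc[1]=2,scc[2]=3,scc[3]=3,scc[4]=0,scc[5]=3)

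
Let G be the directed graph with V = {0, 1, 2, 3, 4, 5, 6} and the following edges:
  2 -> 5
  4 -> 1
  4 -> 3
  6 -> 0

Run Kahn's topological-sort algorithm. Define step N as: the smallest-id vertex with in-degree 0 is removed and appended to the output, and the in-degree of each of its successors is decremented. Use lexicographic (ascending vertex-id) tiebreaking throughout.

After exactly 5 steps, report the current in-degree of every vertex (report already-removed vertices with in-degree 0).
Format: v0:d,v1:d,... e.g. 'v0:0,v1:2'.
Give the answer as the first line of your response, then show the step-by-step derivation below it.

v0:1,v1:0,v2:0,v3:0,v4:0,v5:0,v6:0

step 1: output 2; order=[2]; indeg=(1,1,0,1,0,0,0)
step 2: output 4; order=[2,4]; indeg=(1,0,0,0,0,0,0)
step 3: output 1; order=[2,4,1]; indeg=(1,0,0,0,0,0,0)
step 4: output 3; order=[2,4,1,3]; indeg=(1,0,0,0,0,0,0)
step 5: output 5; order=[2,4,1,3,5]; indeg=(1,0,0,0,0,0,0)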